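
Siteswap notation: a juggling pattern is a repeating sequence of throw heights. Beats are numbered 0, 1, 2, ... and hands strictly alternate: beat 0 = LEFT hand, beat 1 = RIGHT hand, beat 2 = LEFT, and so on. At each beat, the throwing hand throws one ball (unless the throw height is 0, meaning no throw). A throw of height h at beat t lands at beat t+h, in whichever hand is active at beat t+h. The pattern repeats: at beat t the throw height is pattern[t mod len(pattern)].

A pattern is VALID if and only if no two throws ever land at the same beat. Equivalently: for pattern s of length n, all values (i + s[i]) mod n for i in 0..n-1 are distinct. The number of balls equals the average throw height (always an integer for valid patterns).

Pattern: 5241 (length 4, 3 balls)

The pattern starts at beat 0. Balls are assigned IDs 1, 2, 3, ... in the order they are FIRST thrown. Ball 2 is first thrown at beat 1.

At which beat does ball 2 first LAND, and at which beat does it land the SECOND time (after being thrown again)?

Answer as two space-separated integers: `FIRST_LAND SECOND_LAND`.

Beat 0 (L): throw ball1 h=5 -> lands@5:R; in-air after throw: [b1@5:R]
Beat 1 (R): throw ball2 h=2 -> lands@3:R; in-air after throw: [b2@3:R b1@5:R]
Beat 2 (L): throw ball3 h=4 -> lands@6:L; in-air after throw: [b2@3:R b1@5:R b3@6:L]
Beat 3 (R): throw ball2 h=1 -> lands@4:L; in-air after throw: [b2@4:L b1@5:R b3@6:L]
Beat 4 (L): throw ball2 h=5 -> lands@9:R; in-air after throw: [b1@5:R b3@6:L b2@9:R]
Ball 2: thrown@1 h=2 -> first land @3; rethrown@3 h=1 -> second land @4

Answer: 3 4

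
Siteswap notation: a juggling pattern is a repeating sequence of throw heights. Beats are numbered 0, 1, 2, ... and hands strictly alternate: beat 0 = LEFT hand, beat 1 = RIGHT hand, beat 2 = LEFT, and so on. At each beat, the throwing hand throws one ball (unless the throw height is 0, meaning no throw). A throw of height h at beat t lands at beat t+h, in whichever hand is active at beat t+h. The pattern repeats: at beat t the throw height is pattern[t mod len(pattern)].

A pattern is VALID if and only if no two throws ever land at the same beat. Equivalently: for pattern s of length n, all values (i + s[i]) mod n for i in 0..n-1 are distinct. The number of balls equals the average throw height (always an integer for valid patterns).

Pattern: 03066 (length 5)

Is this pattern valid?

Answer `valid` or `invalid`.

i=0: (i + s[i]) mod n = (0 + 0) mod 5 = 0
i=1: (i + s[i]) mod n = (1 + 3) mod 5 = 4
i=2: (i + s[i]) mod n = (2 + 0) mod 5 = 2
i=3: (i + s[i]) mod n = (3 + 6) mod 5 = 4
i=4: (i + s[i]) mod n = (4 + 6) mod 5 = 0
Residues: [0, 4, 2, 4, 0], distinct: False

Answer: invalid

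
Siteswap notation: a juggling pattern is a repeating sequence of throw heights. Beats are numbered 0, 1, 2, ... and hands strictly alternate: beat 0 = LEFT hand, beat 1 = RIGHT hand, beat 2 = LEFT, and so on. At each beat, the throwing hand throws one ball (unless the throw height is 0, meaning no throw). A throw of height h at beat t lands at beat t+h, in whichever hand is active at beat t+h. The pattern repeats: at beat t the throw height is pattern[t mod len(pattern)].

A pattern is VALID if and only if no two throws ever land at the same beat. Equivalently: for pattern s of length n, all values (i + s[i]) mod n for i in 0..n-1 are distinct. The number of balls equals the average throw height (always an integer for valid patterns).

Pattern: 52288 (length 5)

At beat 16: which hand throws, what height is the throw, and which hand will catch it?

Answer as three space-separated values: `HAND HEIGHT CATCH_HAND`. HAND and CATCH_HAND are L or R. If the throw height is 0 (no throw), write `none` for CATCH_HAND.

Beat 16: 16 mod 2 = 0, so hand = L
Throw height = pattern[16 mod 5] = pattern[1] = 2
Lands at beat 16+2=18, 18 mod 2 = 0, so catch hand = L

Answer: L 2 L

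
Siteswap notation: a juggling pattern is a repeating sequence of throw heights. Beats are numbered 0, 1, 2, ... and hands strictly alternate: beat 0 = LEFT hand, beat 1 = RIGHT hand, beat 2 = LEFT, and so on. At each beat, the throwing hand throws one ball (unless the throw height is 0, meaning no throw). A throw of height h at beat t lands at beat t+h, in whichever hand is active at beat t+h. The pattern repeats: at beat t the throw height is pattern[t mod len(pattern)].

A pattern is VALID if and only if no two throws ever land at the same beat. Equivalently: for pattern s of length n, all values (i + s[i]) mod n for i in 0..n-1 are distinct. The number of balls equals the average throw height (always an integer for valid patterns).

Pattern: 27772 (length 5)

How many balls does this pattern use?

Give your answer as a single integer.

Answer: 5

Derivation:
Pattern = [2, 7, 7, 7, 2], length n = 5
  position 0: throw height = 2, running sum = 2
  position 1: throw height = 7, running sum = 9
  position 2: throw height = 7, running sum = 16
  position 3: throw height = 7, running sum = 23
  position 4: throw height = 2, running sum = 25
Total sum = 25; balls = sum / n = 25 / 5 = 5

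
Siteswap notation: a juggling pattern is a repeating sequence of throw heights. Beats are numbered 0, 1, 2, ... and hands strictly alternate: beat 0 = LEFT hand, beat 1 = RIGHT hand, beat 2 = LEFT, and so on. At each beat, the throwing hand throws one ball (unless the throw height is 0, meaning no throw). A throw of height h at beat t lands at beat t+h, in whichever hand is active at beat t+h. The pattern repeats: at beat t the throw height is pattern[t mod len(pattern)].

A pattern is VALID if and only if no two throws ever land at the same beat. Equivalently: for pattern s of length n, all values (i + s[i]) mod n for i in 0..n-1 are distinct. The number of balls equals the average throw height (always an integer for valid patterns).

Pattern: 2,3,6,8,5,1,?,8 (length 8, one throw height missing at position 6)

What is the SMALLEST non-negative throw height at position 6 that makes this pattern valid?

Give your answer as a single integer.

i=0: (0 + 2) mod 8 = 2
i=1: (1 + 3) mod 8 = 4
i=2: (2 + 6) mod 8 = 0
i=3: (3 + 8) mod 8 = 3
i=4: (4 + 5) mod 8 = 1
i=5: (5 + 1) mod 8 = 6
i=6: s[i]=? (unknown)
i=7: (7 + 8) mod 8 = 7
Known residues: [0, 1, 2, 3, 4, 6, 7]; need a permutation of 0..7, so missing residue r = 5
Need (6 + s) mod 8 = 5; smallest s = (5 - 6) mod 8 = 7

Answer: 7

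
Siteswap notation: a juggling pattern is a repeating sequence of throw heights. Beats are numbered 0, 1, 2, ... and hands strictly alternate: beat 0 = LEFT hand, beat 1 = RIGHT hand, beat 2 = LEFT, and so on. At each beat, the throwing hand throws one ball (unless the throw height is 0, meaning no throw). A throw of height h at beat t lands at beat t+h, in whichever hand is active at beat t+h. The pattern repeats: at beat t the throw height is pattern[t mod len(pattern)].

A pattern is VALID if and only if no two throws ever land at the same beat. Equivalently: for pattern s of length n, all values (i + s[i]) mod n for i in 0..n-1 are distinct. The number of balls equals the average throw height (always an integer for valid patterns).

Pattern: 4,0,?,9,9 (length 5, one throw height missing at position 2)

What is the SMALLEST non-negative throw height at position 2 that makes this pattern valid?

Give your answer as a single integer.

Answer: 3

Derivation:
i=0: (0 + 4) mod 5 = 4
i=1: (1 + 0) mod 5 = 1
i=2: s[i]=? (unknown)
i=3: (3 + 9) mod 5 = 2
i=4: (4 + 9) mod 5 = 3
Known residues: [1, 2, 3, 4]; need a permutation of 0..4, so missing residue r = 0
Need (2 + s) mod 5 = 0; smallest s = (0 - 2) mod 5 = 3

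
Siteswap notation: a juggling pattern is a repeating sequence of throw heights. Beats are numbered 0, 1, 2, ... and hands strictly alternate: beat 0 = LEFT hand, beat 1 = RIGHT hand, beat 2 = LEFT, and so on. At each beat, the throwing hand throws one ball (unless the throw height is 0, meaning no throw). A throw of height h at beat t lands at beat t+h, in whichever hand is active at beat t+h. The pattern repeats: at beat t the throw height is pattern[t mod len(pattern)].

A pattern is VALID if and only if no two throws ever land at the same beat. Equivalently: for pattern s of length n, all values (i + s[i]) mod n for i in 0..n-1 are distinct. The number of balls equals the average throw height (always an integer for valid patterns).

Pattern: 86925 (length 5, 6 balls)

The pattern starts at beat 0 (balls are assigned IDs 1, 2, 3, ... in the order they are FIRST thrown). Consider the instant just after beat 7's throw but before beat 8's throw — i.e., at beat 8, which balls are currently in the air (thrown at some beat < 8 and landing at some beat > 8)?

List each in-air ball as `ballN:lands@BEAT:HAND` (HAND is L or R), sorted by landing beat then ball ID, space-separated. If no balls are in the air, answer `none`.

Answer: ball5:lands@9:R ball3:lands@11:R ball6:lands@12:L ball4:lands@13:R ball2:lands@16:L

Derivation:
Beat 0 (L): throw ball1 h=8 -> lands@8:L; in-air after throw: [b1@8:L]
Beat 1 (R): throw ball2 h=6 -> lands@7:R; in-air after throw: [b2@7:R b1@8:L]
Beat 2 (L): throw ball3 h=9 -> lands@11:R; in-air after throw: [b2@7:R b1@8:L b3@11:R]
Beat 3 (R): throw ball4 h=2 -> lands@5:R; in-air after throw: [b4@5:R b2@7:R b1@8:L b3@11:R]
Beat 4 (L): throw ball5 h=5 -> lands@9:R; in-air after throw: [b4@5:R b2@7:R b1@8:L b5@9:R b3@11:R]
Beat 5 (R): throw ball4 h=8 -> lands@13:R; in-air after throw: [b2@7:R b1@8:L b5@9:R b3@11:R b4@13:R]
Beat 6 (L): throw ball6 h=6 -> lands@12:L; in-air after throw: [b2@7:R b1@8:L b5@9:R b3@11:R b6@12:L b4@13:R]
Beat 7 (R): throw ball2 h=9 -> lands@16:L; in-air after throw: [b1@8:L b5@9:R b3@11:R b6@12:L b4@13:R b2@16:L]
Beat 8 (L): throw ball1 h=2 -> lands@10:L; in-air after throw: [b5@9:R b1@10:L b3@11:R b6@12:L b4@13:R b2@16:L]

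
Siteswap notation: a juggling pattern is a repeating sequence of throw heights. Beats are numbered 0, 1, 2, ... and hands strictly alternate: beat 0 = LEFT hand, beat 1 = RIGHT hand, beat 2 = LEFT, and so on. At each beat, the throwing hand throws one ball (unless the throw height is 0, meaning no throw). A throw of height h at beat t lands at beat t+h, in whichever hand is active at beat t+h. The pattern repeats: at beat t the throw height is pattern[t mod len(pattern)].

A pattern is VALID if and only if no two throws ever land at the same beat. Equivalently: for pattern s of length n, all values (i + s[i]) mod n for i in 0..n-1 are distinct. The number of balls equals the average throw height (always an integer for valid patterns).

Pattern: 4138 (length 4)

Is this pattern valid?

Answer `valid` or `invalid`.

Answer: valid

Derivation:
i=0: (i + s[i]) mod n = (0 + 4) mod 4 = 0
i=1: (i + s[i]) mod n = (1 + 1) mod 4 = 2
i=2: (i + s[i]) mod n = (2 + 3) mod 4 = 1
i=3: (i + s[i]) mod n = (3 + 8) mod 4 = 3
Residues: [0, 2, 1, 3], distinct: True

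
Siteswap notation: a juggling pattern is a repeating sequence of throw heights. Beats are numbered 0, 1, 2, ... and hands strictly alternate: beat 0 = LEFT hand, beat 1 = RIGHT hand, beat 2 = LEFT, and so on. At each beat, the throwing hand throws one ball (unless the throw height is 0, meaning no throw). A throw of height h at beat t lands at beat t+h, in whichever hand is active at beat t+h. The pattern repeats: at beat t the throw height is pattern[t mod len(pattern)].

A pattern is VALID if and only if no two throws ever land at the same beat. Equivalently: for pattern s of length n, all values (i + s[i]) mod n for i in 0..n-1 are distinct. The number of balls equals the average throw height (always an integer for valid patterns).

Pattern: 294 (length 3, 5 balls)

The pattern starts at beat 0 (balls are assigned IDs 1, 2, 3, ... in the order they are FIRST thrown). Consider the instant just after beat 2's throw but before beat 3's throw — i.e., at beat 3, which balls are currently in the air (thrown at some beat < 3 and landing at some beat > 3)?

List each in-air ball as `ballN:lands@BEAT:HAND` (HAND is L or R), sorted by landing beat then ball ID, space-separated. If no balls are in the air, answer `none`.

Answer: ball1:lands@6:L ball2:lands@10:L

Derivation:
Beat 0 (L): throw ball1 h=2 -> lands@2:L; in-air after throw: [b1@2:L]
Beat 1 (R): throw ball2 h=9 -> lands@10:L; in-air after throw: [b1@2:L b2@10:L]
Beat 2 (L): throw ball1 h=4 -> lands@6:L; in-air after throw: [b1@6:L b2@10:L]
Beat 3 (R): throw ball3 h=2 -> lands@5:R; in-air after throw: [b3@5:R b1@6:L b2@10:L]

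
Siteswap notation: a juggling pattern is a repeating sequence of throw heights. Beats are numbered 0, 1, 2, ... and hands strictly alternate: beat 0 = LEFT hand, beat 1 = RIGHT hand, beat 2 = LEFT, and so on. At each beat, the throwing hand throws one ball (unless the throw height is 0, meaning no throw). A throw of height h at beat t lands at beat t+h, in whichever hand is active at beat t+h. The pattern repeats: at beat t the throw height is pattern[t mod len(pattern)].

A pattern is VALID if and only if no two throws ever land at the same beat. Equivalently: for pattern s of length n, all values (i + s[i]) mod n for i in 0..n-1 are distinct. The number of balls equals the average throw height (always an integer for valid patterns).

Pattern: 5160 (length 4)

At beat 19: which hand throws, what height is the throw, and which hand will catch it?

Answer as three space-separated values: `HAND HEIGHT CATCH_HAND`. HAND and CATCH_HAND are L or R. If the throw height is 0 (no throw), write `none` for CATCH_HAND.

Beat 19: 19 mod 2 = 1, so hand = R
Throw height = pattern[19 mod 4] = pattern[3] = 0

Answer: R 0 none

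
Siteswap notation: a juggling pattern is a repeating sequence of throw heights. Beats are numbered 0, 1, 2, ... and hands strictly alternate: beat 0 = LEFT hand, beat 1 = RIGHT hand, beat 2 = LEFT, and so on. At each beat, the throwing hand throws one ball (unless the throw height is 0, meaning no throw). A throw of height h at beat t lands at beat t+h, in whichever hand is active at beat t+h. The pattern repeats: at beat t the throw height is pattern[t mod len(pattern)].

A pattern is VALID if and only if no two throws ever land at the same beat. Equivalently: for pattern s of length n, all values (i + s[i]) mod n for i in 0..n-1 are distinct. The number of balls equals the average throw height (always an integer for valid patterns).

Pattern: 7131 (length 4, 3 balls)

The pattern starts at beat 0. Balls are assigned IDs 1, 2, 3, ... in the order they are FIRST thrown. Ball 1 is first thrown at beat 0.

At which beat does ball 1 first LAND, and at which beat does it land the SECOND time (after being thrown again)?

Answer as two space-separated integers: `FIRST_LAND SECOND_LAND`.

Beat 0 (L): throw ball1 h=7 -> lands@7:R; in-air after throw: [b1@7:R]
Beat 1 (R): throw ball2 h=1 -> lands@2:L; in-air after throw: [b2@2:L b1@7:R]
Beat 2 (L): throw ball2 h=3 -> lands@5:R; in-air after throw: [b2@5:R b1@7:R]
Beat 3 (R): throw ball3 h=1 -> lands@4:L; in-air after throw: [b3@4:L b2@5:R b1@7:R]
Beat 4 (L): throw ball3 h=7 -> lands@11:R; in-air after throw: [b2@5:R b1@7:R b3@11:R]
Beat 5 (R): throw ball2 h=1 -> lands@6:L; in-air after throw: [b2@6:L b1@7:R b3@11:R]
Beat 6 (L): throw ball2 h=3 -> lands@9:R; in-air after throw: [b1@7:R b2@9:R b3@11:R]
Beat 7 (R): throw ball1 h=1 -> lands@8:L; in-air after throw: [b1@8:L b2@9:R b3@11:R]
Beat 8 (L): throw ball1 h=7 -> lands@15:R; in-air after throw: [b2@9:R b3@11:R b1@15:R]
Ball 1: thrown@0 h=7 -> first land @7; rethrown@7 h=1 -> second land @8

Answer: 7 8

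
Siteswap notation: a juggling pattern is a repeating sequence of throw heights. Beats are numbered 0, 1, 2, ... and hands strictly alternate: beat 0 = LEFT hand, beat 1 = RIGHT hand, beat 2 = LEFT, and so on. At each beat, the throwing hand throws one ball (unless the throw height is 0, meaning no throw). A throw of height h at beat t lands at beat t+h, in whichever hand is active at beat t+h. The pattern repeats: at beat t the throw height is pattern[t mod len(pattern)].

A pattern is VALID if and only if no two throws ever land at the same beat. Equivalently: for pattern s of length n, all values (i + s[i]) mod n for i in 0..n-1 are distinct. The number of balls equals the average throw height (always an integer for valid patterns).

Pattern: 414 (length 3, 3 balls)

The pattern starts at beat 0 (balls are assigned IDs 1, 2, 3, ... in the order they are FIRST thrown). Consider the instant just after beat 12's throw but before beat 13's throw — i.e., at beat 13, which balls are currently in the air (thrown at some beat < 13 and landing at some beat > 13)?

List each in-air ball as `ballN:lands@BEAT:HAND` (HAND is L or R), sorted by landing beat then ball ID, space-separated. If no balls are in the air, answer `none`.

Answer: ball2:lands@15:R ball3:lands@16:L

Derivation:
Beat 0 (L): throw ball1 h=4 -> lands@4:L; in-air after throw: [b1@4:L]
Beat 1 (R): throw ball2 h=1 -> lands@2:L; in-air after throw: [b2@2:L b1@4:L]
Beat 2 (L): throw ball2 h=4 -> lands@6:L; in-air after throw: [b1@4:L b2@6:L]
Beat 3 (R): throw ball3 h=4 -> lands@7:R; in-air after throw: [b1@4:L b2@6:L b3@7:R]
Beat 4 (L): throw ball1 h=1 -> lands@5:R; in-air after throw: [b1@5:R b2@6:L b3@7:R]
Beat 5 (R): throw ball1 h=4 -> lands@9:R; in-air after throw: [b2@6:L b3@7:R b1@9:R]
Beat 6 (L): throw ball2 h=4 -> lands@10:L; in-air after throw: [b3@7:R b1@9:R b2@10:L]
Beat 7 (R): throw ball3 h=1 -> lands@8:L; in-air after throw: [b3@8:L b1@9:R b2@10:L]
Beat 8 (L): throw ball3 h=4 -> lands@12:L; in-air after throw: [b1@9:R b2@10:L b3@12:L]
Beat 9 (R): throw ball1 h=4 -> lands@13:R; in-air after throw: [b2@10:L b3@12:L b1@13:R]
Beat 10 (L): throw ball2 h=1 -> lands@11:R; in-air after throw: [b2@11:R b3@12:L b1@13:R]
Beat 11 (R): throw ball2 h=4 -> lands@15:R; in-air after throw: [b3@12:L b1@13:R b2@15:R]
Beat 12 (L): throw ball3 h=4 -> lands@16:L; in-air after throw: [b1@13:R b2@15:R b3@16:L]
Beat 13 (R): throw ball1 h=1 -> lands@14:L; in-air after throw: [b1@14:L b2@15:R b3@16:L]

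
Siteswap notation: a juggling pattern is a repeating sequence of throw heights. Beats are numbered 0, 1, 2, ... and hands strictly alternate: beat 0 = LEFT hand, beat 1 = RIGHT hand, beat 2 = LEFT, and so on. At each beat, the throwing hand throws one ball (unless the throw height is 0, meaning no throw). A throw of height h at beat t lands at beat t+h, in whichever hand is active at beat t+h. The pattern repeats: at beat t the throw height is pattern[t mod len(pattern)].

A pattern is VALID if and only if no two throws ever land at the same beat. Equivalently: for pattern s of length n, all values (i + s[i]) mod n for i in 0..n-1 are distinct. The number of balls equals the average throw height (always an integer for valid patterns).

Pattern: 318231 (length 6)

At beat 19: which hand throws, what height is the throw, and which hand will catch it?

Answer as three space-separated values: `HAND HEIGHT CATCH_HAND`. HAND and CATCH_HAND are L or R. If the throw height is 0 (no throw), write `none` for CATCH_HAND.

Answer: R 1 L

Derivation:
Beat 19: 19 mod 2 = 1, so hand = R
Throw height = pattern[19 mod 6] = pattern[1] = 1
Lands at beat 19+1=20, 20 mod 2 = 0, so catch hand = L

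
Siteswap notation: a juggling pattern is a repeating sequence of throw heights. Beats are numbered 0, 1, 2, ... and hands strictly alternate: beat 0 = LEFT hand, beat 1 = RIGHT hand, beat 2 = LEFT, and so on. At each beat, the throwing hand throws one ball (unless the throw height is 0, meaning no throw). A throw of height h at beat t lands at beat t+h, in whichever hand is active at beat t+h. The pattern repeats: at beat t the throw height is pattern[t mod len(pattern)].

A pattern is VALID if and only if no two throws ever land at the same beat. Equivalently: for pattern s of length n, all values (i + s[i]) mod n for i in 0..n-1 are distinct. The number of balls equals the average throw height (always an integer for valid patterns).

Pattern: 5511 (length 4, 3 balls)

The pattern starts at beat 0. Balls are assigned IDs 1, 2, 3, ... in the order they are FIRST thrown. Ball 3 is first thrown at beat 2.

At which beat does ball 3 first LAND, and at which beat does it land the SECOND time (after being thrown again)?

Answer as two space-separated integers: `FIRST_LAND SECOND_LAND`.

Beat 0 (L): throw ball1 h=5 -> lands@5:R; in-air after throw: [b1@5:R]
Beat 1 (R): throw ball2 h=5 -> lands@6:L; in-air after throw: [b1@5:R b2@6:L]
Beat 2 (L): throw ball3 h=1 -> lands@3:R; in-air after throw: [b3@3:R b1@5:R b2@6:L]
Beat 3 (R): throw ball3 h=1 -> lands@4:L; in-air after throw: [b3@4:L b1@5:R b2@6:L]
Beat 4 (L): throw ball3 h=5 -> lands@9:R; in-air after throw: [b1@5:R b2@6:L b3@9:R]
Ball 3: thrown@2 h=1 -> first land @3; rethrown@3 h=1 -> second land @4

Answer: 3 4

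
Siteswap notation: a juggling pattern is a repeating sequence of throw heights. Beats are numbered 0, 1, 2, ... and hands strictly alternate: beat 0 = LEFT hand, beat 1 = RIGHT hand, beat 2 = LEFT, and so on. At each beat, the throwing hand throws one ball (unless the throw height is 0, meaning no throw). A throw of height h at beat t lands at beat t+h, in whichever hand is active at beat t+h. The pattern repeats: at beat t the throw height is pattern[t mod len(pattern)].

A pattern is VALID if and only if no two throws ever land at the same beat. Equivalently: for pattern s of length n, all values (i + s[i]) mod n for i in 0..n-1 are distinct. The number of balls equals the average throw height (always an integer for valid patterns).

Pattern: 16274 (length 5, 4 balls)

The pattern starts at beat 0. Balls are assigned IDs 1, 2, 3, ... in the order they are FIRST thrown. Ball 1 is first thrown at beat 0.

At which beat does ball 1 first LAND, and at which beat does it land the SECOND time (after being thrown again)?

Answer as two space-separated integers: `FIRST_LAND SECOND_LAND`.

Answer: 1 7

Derivation:
Beat 0 (L): throw ball1 h=1 -> lands@1:R; in-air after throw: [b1@1:R]
Beat 1 (R): throw ball1 h=6 -> lands@7:R; in-air after throw: [b1@7:R]
Beat 2 (L): throw ball2 h=2 -> lands@4:L; in-air after throw: [b2@4:L b1@7:R]
Beat 3 (R): throw ball3 h=7 -> lands@10:L; in-air after throw: [b2@4:L b1@7:R b3@10:L]
Beat 4 (L): throw ball2 h=4 -> lands@8:L; in-air after throw: [b1@7:R b2@8:L b3@10:L]
Beat 5 (R): throw ball4 h=1 -> lands@6:L; in-air after throw: [b4@6:L b1@7:R b2@8:L b3@10:L]
Beat 6 (L): throw ball4 h=6 -> lands@12:L; in-air after throw: [b1@7:R b2@8:L b3@10:L b4@12:L]
Beat 7 (R): throw ball1 h=2 -> lands@9:R; in-air after throw: [b2@8:L b1@9:R b3@10:L b4@12:L]
Ball 1: thrown@0 h=1 -> first land @1; rethrown@1 h=6 -> second land @7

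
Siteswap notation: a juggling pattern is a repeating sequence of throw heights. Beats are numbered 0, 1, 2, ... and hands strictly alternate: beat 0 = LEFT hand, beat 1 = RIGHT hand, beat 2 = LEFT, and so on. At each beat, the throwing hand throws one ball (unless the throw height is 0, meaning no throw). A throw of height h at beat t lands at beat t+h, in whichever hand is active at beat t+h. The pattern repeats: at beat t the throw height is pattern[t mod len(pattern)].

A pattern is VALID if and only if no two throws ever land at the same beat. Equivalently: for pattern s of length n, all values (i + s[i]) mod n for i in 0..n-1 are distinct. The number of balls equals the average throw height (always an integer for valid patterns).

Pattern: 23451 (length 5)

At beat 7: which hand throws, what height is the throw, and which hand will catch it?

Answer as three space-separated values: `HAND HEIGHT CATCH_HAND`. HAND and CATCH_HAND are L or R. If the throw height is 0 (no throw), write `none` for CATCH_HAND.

Beat 7: 7 mod 2 = 1, so hand = R
Throw height = pattern[7 mod 5] = pattern[2] = 4
Lands at beat 7+4=11, 11 mod 2 = 1, so catch hand = R

Answer: R 4 R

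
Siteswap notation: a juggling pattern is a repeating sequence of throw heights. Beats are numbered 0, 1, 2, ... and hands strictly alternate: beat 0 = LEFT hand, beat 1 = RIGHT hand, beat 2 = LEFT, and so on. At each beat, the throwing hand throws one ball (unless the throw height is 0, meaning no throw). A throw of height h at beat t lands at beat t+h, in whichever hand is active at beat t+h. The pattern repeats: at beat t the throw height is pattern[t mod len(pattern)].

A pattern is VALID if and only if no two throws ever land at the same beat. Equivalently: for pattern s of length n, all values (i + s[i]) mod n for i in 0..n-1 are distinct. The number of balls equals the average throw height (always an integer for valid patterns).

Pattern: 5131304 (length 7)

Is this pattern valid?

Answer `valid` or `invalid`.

i=0: (i + s[i]) mod n = (0 + 5) mod 7 = 5
i=1: (i + s[i]) mod n = (1 + 1) mod 7 = 2
i=2: (i + s[i]) mod n = (2 + 3) mod 7 = 5
i=3: (i + s[i]) mod n = (3 + 1) mod 7 = 4
i=4: (i + s[i]) mod n = (4 + 3) mod 7 = 0
i=5: (i + s[i]) mod n = (5 + 0) mod 7 = 5
i=6: (i + s[i]) mod n = (6 + 4) mod 7 = 3
Residues: [5, 2, 5, 4, 0, 5, 3], distinct: False

Answer: invalid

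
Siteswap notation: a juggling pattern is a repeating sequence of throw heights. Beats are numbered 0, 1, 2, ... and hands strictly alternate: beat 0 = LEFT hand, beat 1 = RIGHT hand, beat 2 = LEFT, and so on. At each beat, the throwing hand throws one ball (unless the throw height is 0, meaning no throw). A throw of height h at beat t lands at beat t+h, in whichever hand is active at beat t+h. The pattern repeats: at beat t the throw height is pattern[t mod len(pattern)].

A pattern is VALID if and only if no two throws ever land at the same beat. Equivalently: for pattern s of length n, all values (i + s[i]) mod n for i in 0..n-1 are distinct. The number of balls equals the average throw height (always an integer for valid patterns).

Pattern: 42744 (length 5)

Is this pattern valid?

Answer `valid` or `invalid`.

i=0: (i + s[i]) mod n = (0 + 4) mod 5 = 4
i=1: (i + s[i]) mod n = (1 + 2) mod 5 = 3
i=2: (i + s[i]) mod n = (2 + 7) mod 5 = 4
i=3: (i + s[i]) mod n = (3 + 4) mod 5 = 2
i=4: (i + s[i]) mod n = (4 + 4) mod 5 = 3
Residues: [4, 3, 4, 2, 3], distinct: False

Answer: invalid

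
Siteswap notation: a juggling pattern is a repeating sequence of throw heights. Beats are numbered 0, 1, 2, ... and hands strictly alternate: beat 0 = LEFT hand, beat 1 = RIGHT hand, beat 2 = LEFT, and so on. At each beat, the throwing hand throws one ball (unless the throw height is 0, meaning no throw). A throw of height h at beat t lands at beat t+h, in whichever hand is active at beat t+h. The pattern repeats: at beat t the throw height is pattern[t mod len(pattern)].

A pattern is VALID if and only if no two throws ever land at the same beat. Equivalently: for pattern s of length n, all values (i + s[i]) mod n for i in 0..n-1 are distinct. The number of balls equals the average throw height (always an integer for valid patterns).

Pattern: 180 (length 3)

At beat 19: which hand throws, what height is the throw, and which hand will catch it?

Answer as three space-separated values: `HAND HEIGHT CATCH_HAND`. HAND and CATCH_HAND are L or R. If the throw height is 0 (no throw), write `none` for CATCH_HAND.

Beat 19: 19 mod 2 = 1, so hand = R
Throw height = pattern[19 mod 3] = pattern[1] = 8
Lands at beat 19+8=27, 27 mod 2 = 1, so catch hand = R

Answer: R 8 R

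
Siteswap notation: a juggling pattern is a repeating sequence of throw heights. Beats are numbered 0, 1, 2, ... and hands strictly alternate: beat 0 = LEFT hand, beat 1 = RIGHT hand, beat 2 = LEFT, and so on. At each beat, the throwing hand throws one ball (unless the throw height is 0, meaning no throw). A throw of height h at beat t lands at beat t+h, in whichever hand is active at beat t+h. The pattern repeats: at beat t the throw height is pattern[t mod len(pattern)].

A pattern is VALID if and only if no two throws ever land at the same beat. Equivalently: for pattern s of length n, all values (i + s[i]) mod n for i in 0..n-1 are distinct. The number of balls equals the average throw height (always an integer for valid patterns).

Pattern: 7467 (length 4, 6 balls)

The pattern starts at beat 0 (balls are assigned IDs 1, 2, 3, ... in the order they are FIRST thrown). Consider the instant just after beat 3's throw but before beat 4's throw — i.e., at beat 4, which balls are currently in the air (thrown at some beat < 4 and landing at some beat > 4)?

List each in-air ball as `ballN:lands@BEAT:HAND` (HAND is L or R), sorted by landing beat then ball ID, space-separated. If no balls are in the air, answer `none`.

Answer: ball2:lands@5:R ball1:lands@7:R ball3:lands@8:L ball4:lands@10:L

Derivation:
Beat 0 (L): throw ball1 h=7 -> lands@7:R; in-air after throw: [b1@7:R]
Beat 1 (R): throw ball2 h=4 -> lands@5:R; in-air after throw: [b2@5:R b1@7:R]
Beat 2 (L): throw ball3 h=6 -> lands@8:L; in-air after throw: [b2@5:R b1@7:R b3@8:L]
Beat 3 (R): throw ball4 h=7 -> lands@10:L; in-air after throw: [b2@5:R b1@7:R b3@8:L b4@10:L]
Beat 4 (L): throw ball5 h=7 -> lands@11:R; in-air after throw: [b2@5:R b1@7:R b3@8:L b4@10:L b5@11:R]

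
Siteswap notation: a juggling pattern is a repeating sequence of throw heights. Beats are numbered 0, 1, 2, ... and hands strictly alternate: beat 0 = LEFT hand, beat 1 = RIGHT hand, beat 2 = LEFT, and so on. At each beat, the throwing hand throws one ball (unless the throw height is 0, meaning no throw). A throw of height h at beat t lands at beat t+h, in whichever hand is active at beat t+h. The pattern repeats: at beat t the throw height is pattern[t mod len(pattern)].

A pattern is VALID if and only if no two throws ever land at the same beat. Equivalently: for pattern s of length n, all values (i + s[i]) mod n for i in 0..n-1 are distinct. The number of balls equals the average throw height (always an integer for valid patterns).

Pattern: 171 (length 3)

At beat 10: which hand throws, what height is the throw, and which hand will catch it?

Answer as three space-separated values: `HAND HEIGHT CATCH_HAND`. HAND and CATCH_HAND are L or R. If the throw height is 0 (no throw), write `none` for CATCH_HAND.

Answer: L 7 R

Derivation:
Beat 10: 10 mod 2 = 0, so hand = L
Throw height = pattern[10 mod 3] = pattern[1] = 7
Lands at beat 10+7=17, 17 mod 2 = 1, so catch hand = R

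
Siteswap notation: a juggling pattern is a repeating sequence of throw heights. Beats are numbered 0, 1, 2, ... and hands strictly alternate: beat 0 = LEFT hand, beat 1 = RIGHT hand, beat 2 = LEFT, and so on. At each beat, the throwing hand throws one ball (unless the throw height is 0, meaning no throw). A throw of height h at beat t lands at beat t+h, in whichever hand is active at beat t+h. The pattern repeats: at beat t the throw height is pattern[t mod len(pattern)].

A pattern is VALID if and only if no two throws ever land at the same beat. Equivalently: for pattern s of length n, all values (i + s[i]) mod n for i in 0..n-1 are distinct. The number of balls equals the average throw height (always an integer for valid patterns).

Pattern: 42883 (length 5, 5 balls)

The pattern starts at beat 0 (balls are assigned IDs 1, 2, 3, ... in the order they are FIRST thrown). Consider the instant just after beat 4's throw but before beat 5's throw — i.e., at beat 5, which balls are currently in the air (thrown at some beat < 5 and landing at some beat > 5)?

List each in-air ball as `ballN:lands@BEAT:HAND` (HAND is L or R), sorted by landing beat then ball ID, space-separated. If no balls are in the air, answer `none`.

Answer: ball1:lands@7:R ball3:lands@10:L ball2:lands@11:R

Derivation:
Beat 0 (L): throw ball1 h=4 -> lands@4:L; in-air after throw: [b1@4:L]
Beat 1 (R): throw ball2 h=2 -> lands@3:R; in-air after throw: [b2@3:R b1@4:L]
Beat 2 (L): throw ball3 h=8 -> lands@10:L; in-air after throw: [b2@3:R b1@4:L b3@10:L]
Beat 3 (R): throw ball2 h=8 -> lands@11:R; in-air after throw: [b1@4:L b3@10:L b2@11:R]
Beat 4 (L): throw ball1 h=3 -> lands@7:R; in-air after throw: [b1@7:R b3@10:L b2@11:R]
Beat 5 (R): throw ball4 h=4 -> lands@9:R; in-air after throw: [b1@7:R b4@9:R b3@10:L b2@11:R]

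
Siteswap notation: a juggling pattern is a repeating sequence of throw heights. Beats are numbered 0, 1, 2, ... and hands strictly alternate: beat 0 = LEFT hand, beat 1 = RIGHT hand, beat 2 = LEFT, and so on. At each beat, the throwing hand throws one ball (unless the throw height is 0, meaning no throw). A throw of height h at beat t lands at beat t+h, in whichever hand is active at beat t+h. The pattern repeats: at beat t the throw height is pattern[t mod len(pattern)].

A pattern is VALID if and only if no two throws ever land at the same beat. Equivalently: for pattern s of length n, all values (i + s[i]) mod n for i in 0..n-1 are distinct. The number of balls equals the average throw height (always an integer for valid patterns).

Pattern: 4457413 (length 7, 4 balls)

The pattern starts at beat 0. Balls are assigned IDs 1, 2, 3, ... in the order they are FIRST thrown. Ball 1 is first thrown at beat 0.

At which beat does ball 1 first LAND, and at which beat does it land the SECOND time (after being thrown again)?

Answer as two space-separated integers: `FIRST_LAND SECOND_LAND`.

Beat 0 (L): throw ball1 h=4 -> lands@4:L; in-air after throw: [b1@4:L]
Beat 1 (R): throw ball2 h=4 -> lands@5:R; in-air after throw: [b1@4:L b2@5:R]
Beat 2 (L): throw ball3 h=5 -> lands@7:R; in-air after throw: [b1@4:L b2@5:R b3@7:R]
Beat 3 (R): throw ball4 h=7 -> lands@10:L; in-air after throw: [b1@4:L b2@5:R b3@7:R b4@10:L]
Beat 4 (L): throw ball1 h=4 -> lands@8:L; in-air after throw: [b2@5:R b3@7:R b1@8:L b4@10:L]
Beat 5 (R): throw ball2 h=1 -> lands@6:L; in-air after throw: [b2@6:L b3@7:R b1@8:L b4@10:L]
Beat 6 (L): throw ball2 h=3 -> lands@9:R; in-air after throw: [b3@7:R b1@8:L b2@9:R b4@10:L]
Beat 7 (R): throw ball3 h=4 -> lands@11:R; in-air after throw: [b1@8:L b2@9:R b4@10:L b3@11:R]
Beat 8 (L): throw ball1 h=4 -> lands@12:L; in-air after throw: [b2@9:R b4@10:L b3@11:R b1@12:L]
Ball 1: thrown@0 h=4 -> first land @4; rethrown@4 h=4 -> second land @8

Answer: 4 8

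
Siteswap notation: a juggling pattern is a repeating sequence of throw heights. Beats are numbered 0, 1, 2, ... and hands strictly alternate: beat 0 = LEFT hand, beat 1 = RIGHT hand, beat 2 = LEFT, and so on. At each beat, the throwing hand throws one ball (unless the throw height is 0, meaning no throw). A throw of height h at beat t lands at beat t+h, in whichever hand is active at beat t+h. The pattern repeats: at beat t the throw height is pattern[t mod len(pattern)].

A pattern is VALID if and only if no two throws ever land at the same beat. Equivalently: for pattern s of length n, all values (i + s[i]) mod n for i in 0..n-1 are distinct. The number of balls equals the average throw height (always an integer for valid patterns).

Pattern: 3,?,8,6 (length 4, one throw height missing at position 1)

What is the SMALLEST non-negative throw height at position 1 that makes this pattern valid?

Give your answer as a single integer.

i=0: (0 + 3) mod 4 = 3
i=1: s[i]=? (unknown)
i=2: (2 + 8) mod 4 = 2
i=3: (3 + 6) mod 4 = 1
Known residues: [1, 2, 3]; need a permutation of 0..3, so missing residue r = 0
Need (1 + s) mod 4 = 0; smallest s = (0 - 1) mod 4 = 3

Answer: 3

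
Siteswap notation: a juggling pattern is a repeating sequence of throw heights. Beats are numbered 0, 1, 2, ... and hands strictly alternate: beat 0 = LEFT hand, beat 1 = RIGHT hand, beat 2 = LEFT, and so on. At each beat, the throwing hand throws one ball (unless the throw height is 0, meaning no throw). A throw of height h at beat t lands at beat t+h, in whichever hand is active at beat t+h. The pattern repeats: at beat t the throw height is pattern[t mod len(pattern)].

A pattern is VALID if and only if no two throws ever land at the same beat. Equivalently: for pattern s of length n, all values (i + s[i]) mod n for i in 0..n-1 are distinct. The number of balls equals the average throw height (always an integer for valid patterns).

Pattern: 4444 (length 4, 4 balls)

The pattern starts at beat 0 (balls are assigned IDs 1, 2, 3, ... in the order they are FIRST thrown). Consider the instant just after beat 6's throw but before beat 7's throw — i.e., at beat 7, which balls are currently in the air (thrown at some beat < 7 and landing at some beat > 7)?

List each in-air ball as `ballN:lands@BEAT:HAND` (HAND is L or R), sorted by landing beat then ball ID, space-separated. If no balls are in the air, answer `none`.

Beat 0 (L): throw ball1 h=4 -> lands@4:L; in-air after throw: [b1@4:L]
Beat 1 (R): throw ball2 h=4 -> lands@5:R; in-air after throw: [b1@4:L b2@5:R]
Beat 2 (L): throw ball3 h=4 -> lands@6:L; in-air after throw: [b1@4:L b2@5:R b3@6:L]
Beat 3 (R): throw ball4 h=4 -> lands@7:R; in-air after throw: [b1@4:L b2@5:R b3@6:L b4@7:R]
Beat 4 (L): throw ball1 h=4 -> lands@8:L; in-air after throw: [b2@5:R b3@6:L b4@7:R b1@8:L]
Beat 5 (R): throw ball2 h=4 -> lands@9:R; in-air after throw: [b3@6:L b4@7:R b1@8:L b2@9:R]
Beat 6 (L): throw ball3 h=4 -> lands@10:L; in-air after throw: [b4@7:R b1@8:L b2@9:R b3@10:L]
Beat 7 (R): throw ball4 h=4 -> lands@11:R; in-air after throw: [b1@8:L b2@9:R b3@10:L b4@11:R]

Answer: ball1:lands@8:L ball2:lands@9:R ball3:lands@10:L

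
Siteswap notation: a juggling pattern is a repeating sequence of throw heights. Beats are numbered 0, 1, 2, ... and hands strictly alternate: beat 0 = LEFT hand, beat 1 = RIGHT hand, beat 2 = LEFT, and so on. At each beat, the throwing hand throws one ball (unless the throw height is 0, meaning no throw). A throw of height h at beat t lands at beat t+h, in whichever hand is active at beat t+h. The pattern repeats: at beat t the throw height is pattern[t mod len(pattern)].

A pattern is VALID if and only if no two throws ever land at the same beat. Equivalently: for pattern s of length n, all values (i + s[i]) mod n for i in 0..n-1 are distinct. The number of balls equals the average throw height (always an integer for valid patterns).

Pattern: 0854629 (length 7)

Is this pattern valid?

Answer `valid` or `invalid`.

Answer: invalid

Derivation:
i=0: (i + s[i]) mod n = (0 + 0) mod 7 = 0
i=1: (i + s[i]) mod n = (1 + 8) mod 7 = 2
i=2: (i + s[i]) mod n = (2 + 5) mod 7 = 0
i=3: (i + s[i]) mod n = (3 + 4) mod 7 = 0
i=4: (i + s[i]) mod n = (4 + 6) mod 7 = 3
i=5: (i + s[i]) mod n = (5 + 2) mod 7 = 0
i=6: (i + s[i]) mod n = (6 + 9) mod 7 = 1
Residues: [0, 2, 0, 0, 3, 0, 1], distinct: False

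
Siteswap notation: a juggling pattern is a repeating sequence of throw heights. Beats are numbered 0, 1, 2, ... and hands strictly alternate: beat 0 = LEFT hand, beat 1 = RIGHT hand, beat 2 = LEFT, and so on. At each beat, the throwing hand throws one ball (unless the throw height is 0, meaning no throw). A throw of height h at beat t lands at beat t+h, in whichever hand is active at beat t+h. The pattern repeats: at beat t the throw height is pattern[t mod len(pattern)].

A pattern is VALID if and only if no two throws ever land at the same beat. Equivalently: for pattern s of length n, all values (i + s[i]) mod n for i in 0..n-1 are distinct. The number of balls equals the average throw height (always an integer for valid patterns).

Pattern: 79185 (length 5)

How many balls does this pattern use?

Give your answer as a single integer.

Answer: 6

Derivation:
Pattern = [7, 9, 1, 8, 5], length n = 5
  position 0: throw height = 7, running sum = 7
  position 1: throw height = 9, running sum = 16
  position 2: throw height = 1, running sum = 17
  position 3: throw height = 8, running sum = 25
  position 4: throw height = 5, running sum = 30
Total sum = 30; balls = sum / n = 30 / 5 = 6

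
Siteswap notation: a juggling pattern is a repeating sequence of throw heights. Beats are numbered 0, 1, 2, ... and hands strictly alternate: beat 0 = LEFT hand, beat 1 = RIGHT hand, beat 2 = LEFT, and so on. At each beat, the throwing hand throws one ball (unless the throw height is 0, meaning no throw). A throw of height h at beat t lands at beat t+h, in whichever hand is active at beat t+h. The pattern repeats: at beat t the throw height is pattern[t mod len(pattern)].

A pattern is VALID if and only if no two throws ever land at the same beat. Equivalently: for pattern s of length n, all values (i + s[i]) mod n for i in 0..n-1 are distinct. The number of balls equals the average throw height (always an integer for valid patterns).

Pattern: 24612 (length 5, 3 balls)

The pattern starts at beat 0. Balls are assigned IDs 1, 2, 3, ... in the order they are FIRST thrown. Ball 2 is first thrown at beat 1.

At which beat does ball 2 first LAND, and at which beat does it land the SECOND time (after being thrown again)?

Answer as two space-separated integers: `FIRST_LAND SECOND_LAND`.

Answer: 5 7

Derivation:
Beat 0 (L): throw ball1 h=2 -> lands@2:L; in-air after throw: [b1@2:L]
Beat 1 (R): throw ball2 h=4 -> lands@5:R; in-air after throw: [b1@2:L b2@5:R]
Beat 2 (L): throw ball1 h=6 -> lands@8:L; in-air after throw: [b2@5:R b1@8:L]
Beat 3 (R): throw ball3 h=1 -> lands@4:L; in-air after throw: [b3@4:L b2@5:R b1@8:L]
Beat 4 (L): throw ball3 h=2 -> lands@6:L; in-air after throw: [b2@5:R b3@6:L b1@8:L]
Beat 5 (R): throw ball2 h=2 -> lands@7:R; in-air after throw: [b3@6:L b2@7:R b1@8:L]
Beat 6 (L): throw ball3 h=4 -> lands@10:L; in-air after throw: [b2@7:R b1@8:L b3@10:L]
Beat 7 (R): throw ball2 h=6 -> lands@13:R; in-air after throw: [b1@8:L b3@10:L b2@13:R]
Ball 2: thrown@1 h=4 -> first land @5; rethrown@5 h=2 -> second land @7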